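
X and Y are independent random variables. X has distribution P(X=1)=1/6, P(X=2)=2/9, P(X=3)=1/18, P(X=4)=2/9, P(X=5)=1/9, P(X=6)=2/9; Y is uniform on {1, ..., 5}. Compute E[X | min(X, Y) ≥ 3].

P(min(X, Y) ≥ 3) = 11/30.
Summing X·P(x,y) over outcomes with min(X, Y) ≥ 3 gives 53/30.
E[X | min(X, Y) ≥ 3] = (53/30) / (11/30) = 53/11.

53/11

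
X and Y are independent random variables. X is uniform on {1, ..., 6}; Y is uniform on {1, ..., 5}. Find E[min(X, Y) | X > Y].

7/3

P(X > Y) = 1/2.
Summing min(X,Y)·P(x,y) over outcomes with X > Y gives 7/6.
E[min(X, Y) | X > Y] = (7/6) / (1/2) = 7/3.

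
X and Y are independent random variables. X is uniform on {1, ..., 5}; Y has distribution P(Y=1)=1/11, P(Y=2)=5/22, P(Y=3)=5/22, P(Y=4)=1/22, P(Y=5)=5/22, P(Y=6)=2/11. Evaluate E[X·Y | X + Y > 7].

P(X + Y > 7) = 19/55.
Summing XY·P(x,y) over outcomes with X + Y > 7 gives 747/110.
E[X·Y | X + Y > 7] = (747/110) / (19/55) = 747/38.

747/38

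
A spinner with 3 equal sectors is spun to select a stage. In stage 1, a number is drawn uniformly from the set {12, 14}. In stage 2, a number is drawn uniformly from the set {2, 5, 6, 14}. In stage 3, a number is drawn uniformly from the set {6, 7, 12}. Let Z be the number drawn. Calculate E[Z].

337/36

E[Z | stage 1] = (12+14)/2 = 13.
E[Z | stage 2] = (2+5+6+14)/4 = 27/4.
E[Z | stage 3] = (6+7+12)/3 = 25/3.
By the law of total expectation,
E[Z] = (1/3)·(13) + (1/3)·(27/4) + (1/3)·(25/3) = 337/36.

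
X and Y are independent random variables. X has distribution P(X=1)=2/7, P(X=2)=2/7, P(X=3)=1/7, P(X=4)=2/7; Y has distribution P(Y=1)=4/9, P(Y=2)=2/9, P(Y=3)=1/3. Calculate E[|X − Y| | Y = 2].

1

P(Y = 2) = 2/9.
Summing |X−Y|·P(x,y) over outcomes with Y = 2 gives 2/9.
E[|X − Y| | Y = 2] = (2/9) / (2/9) = 1.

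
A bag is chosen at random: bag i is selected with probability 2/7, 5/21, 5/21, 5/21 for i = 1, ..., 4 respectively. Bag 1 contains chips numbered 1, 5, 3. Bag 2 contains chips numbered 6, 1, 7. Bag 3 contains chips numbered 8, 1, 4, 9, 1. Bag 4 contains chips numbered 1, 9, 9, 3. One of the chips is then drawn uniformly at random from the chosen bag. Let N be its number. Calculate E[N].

E[N | bag 1] = (1+5+3)/3 = 3.
E[N | bag 2] = (6+1+7)/3 = 14/3.
E[N | bag 3] = (8+1+4+9+1)/5 = 23/5.
E[N | bag 4] = (1+9+9+3)/4 = 11/2.
E[N] = (2/7)·(3) + (5/21)·(14/3) + (5/21)·(23/5) + (5/21)·(11/2) = 551/126.

551/126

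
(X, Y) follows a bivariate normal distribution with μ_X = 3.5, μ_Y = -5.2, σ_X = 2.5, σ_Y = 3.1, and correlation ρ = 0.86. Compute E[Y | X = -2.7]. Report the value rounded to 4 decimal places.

E[Y | X=x] = μ_Y + ρ(σ_Y/σ_X)(x − μ_X) for jointly normal variables.
E[Y | X=-2.7] = -5.2 + (0.86)·(3.1/2.5)·(-2.7 − (3.5)) = -5.2 + (1.0664)·(-6.2) = -11.8117.

-11.8117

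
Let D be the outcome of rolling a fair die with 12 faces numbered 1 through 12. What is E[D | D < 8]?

4

Given D < 8, D is equally likely to be any of {1, 2, 3, 4, 5, 6, 7}.
E[D | D < 8] = (1 + 2 + 3 + 4 + 5 + 6 + 7) / 7 = 4.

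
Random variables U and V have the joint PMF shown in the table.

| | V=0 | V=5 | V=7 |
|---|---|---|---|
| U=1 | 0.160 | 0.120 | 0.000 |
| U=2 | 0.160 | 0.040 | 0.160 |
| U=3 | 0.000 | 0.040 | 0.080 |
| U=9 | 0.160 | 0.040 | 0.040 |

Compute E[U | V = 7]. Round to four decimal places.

3.2857

P(V = 7) = 0.280.
Σ U·P over the event = 2·(0.160) + 3·(0.080) + 9·(0.040) = 0.920.
E[U | V = 7] = (0.920) / (0.280) = 3.2857.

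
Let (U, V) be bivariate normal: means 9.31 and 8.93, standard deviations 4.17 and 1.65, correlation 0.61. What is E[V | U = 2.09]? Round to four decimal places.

7.1873

E[V | U=x] = μ_V + ρ(σ_V/σ_U)(x − μ_U) for jointly normal variables.
E[V | U=2.09] = 8.93 + (0.61)·(1.65/4.17)·(2.09 − (9.31)) = 8.93 + (0.24137)·(-7.22) = 7.1873.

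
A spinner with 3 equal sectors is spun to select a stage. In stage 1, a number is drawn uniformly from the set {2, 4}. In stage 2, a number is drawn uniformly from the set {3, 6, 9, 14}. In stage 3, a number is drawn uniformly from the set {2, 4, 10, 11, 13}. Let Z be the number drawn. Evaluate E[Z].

E[Z | stage 1] = (2+4)/2 = 3.
E[Z | stage 2] = (3+6+9+14)/4 = 8.
E[Z | stage 3] = (2+4+10+11+13)/5 = 8.
By the law of total expectation,
E[Z] = (1/3)·(3) + (1/3)·(8) + (1/3)·(8) = 19/3.

19/3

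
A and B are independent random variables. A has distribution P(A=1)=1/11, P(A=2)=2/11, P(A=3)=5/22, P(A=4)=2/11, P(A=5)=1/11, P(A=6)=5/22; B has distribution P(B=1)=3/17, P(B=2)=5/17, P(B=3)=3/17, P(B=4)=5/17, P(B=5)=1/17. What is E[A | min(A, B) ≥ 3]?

P(min(A, B) ≥ 3) = 72/187.
Summing A·P(x,y) over outcomes with min(A, B) ≥ 3 gives 639/374.
E[A | min(A, B) ≥ 3] = (639/374) / (72/187) = 71/16.

71/16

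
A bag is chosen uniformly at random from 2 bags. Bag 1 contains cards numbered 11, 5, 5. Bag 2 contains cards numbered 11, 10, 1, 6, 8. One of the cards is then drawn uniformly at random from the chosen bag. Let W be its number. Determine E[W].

71/10

E[W | bag 1] = (11+5+5)/3 = 7.
E[W | bag 2] = (11+10+1+6+8)/5 = 36/5.
By the law of total expectation,
E[W] = (1/2)·(7) + (1/2)·(36/5) = 71/10.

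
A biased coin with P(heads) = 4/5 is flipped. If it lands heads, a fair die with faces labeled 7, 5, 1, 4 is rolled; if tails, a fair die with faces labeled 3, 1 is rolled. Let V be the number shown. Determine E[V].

E[V | heads] = (7+5+1+4)/4 = 17/4.
E[V | tails] = (3+1)/2 = 2.
By the law of total expectation,
E[V] = (4/5)·(17/4) + (1/5)·(2) = 19/5.

19/5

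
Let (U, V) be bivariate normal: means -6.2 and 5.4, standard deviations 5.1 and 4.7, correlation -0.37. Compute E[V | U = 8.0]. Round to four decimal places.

0.5581

For a bivariate normal, E[V | U=x] = μ_V + ρ·(σ_V/σ_U)·(x − μ_U).
E[V | U=8.0] = 5.4 + (-0.37)·(4.7/5.1)·(8.0 − (-6.2)) = 5.4 + (-0.34098)·(14.2) = 0.5581.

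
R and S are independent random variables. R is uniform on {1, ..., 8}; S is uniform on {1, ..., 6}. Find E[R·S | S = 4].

18

Outcomes with S = 4: (1,4), (2,4), (3,4), (4,4), (5,4), (6,4), (7,4), (8,4), each with probability 1/48.
E[R·S | S = 4] = (4 + 8 + 12 + 16 + 20 + 24 + 28 + 32) / 8 = 18.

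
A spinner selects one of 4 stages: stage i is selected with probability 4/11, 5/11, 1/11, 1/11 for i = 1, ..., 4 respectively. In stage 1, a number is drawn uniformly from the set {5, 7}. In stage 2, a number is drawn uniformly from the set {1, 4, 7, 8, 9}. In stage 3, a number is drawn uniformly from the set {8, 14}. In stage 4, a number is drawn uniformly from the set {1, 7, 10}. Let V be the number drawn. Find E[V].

70/11

E[V | stage 1] = (5+7)/2 = 6.
E[V | stage 2] = (1+4+7+8+9)/5 = 29/5.
E[V | stage 3] = (8+14)/2 = 11.
E[V | stage 4] = (1+7+10)/3 = 6.
By the law of total expectation,
E[V] = (4/11)·(6) + (5/11)·(29/5) + (1/11)·(11) + (1/11)·(6) = 70/11.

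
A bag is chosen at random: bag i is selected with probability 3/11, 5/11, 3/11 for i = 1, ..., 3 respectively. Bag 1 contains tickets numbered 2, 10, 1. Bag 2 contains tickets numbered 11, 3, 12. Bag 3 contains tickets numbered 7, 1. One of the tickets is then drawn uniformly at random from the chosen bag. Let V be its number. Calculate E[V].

E[V | bag 1] = (2+10+1)/3 = 13/3.
E[V | bag 2] = (11+3+12)/3 = 26/3.
E[V | bag 3] = (7+1)/2 = 4.
By the law of total expectation,
E[V] = (3/11)·(13/3) + (5/11)·(26/3) + (3/11)·(4) = 205/33.

205/33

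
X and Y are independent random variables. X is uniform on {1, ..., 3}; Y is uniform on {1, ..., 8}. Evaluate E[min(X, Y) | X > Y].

Outcomes with X > Y: (2,1), (3,1), (3,2), each with probability 1/24.
E[min(X, Y) | X > Y] = (1 + 1 + 2) / 3 = 4/3.

4/3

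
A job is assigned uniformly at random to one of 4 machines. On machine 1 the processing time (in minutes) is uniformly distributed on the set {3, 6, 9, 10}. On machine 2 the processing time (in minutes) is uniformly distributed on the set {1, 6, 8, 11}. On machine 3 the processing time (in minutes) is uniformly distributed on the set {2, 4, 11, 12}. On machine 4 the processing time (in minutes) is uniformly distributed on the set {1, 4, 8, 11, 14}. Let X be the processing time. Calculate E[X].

E[X | machine 1] = (3+6+9+10)/4 = 7.
E[X | machine 2] = (1+6+8+11)/4 = 13/2.
E[X | machine 3] = (2+4+11+12)/4 = 29/4.
E[X | machine 4] = (1+4+8+11+14)/5 = 38/5.
By the law of total expectation,
E[X] = (1/4)·(7) + (1/4)·(13/2) + (1/4)·(29/4) + (1/4)·(38/5) = 567/80.

567/80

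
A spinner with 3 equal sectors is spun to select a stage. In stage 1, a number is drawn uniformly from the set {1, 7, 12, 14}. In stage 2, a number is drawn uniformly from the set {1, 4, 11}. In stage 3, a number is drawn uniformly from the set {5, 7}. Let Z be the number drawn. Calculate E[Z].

E[Z | stage 1] = (1+7+12+14)/4 = 17/2.
E[Z | stage 2] = (1+4+11)/3 = 16/3.
E[Z | stage 3] = (5+7)/2 = 6.
E[Z] = (1/3)·(17/2) + (1/3)·(16/3) + (1/3)·(6) = 119/18.

119/18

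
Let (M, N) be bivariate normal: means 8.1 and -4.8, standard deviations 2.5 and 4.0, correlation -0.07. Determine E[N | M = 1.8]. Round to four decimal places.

E[N | M=x] = μ_N + ρ(σ_N/σ_M)(x − μ_M) for jointly normal variables.
E[N | M=1.8] = -4.8 + (-0.07)·(4.0/2.5)·(1.8 − (8.1)) = -4.8 + (-0.112)·(-6.3) = -4.0944.

-4.0944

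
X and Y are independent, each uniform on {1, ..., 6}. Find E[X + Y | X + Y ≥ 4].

244/33

P(X + Y ≥ 4) = 11/12.
Summing (X+Y)·P(x,y) over outcomes with X + Y ≥ 4 gives 61/9.
E[X + Y | X + Y ≥ 4] = (61/9) / (11/12) = 244/33.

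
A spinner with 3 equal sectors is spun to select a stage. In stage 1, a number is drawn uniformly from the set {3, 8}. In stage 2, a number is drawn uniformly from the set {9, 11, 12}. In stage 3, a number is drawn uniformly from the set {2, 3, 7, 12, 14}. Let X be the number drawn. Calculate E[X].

E[X | stage 1] = (3+8)/2 = 11/2.
E[X | stage 2] = (9+11+12)/3 = 32/3.
E[X | stage 3] = (2+3+7+12+14)/5 = 38/5.
E[X] = (1/3)·(11/2) + (1/3)·(32/3) + (1/3)·(38/5) = 713/90.

713/90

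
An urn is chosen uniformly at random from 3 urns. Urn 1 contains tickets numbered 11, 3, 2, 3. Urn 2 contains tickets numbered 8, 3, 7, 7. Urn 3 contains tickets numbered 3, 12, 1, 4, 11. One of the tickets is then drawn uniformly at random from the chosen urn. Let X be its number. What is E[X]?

86/15

E[X | urn 1] = (11+3+2+3)/4 = 19/4.
E[X | urn 2] = (8+3+7+7)/4 = 25/4.
E[X | urn 3] = (3+12+1+4+11)/5 = 31/5.
E[X] = (1/3)·(19/4) + (1/3)·(25/4) + (1/3)·(31/5) = 86/15.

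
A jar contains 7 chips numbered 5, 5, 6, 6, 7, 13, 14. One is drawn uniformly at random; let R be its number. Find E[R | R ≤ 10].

29/5

P(R ≤ 10) = 5/7.
Σ over the event: 5·2/7 + 6·2/7 + 7·1/7 = 29/7.
E[R | R ≤ 10] = (29/7) / (5/7) = 29/5.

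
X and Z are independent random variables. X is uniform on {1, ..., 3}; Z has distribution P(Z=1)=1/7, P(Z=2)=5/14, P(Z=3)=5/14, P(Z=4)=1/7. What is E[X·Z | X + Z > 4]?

P(X + Z > 4) = 1/2.
Summing XZ·P(x,y) over outcomes with X + Z > 4 gives 51/14.
E[X·Z | X + Z > 4] = (51/14) / (1/2) = 51/7.

51/7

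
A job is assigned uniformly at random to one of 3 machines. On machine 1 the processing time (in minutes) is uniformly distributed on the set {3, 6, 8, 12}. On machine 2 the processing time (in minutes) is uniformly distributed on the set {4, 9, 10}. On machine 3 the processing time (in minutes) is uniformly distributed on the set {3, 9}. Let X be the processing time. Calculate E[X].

251/36

E[X | machine 1] = (3+6+8+12)/4 = 29/4.
E[X | machine 2] = (4+9+10)/3 = 23/3.
E[X | machine 3] = (3+9)/2 = 6.
By the law of total expectation,
E[X] = (1/3)·(29/4) + (1/3)·(23/3) + (1/3)·(6) = 251/36.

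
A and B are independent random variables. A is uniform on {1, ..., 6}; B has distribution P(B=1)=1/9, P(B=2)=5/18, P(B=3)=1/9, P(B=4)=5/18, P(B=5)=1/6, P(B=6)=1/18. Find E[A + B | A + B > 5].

P(A + B > 5) = 19/27.
Summing (A+B)·P(x,y) over outcomes with A + B > 5 gives 601/108.
E[A + B | A + B > 5] = (601/108) / (19/27) = 601/76.

601/76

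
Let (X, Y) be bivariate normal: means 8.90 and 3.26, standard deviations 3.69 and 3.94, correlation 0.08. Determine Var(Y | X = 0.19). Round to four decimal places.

15.4242

Var(Y | X=x) = (1 − ρ²)·σ_Y².
Var(Y | X=0.19) = (3.94)²·(1 − (0.08)²) = 15.5236·0.9936 = 15.4242.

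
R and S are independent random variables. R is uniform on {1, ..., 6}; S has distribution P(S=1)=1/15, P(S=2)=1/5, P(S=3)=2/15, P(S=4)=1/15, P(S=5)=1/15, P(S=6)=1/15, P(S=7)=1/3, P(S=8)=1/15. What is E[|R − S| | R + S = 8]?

4

P(R + S = 8) = 13/90.
Summing |R−S|·P(x,y) over outcomes with R + S = 8 gives 26/45.
E[|R − S| | R + S = 8] = (26/45) / (13/90) = 4.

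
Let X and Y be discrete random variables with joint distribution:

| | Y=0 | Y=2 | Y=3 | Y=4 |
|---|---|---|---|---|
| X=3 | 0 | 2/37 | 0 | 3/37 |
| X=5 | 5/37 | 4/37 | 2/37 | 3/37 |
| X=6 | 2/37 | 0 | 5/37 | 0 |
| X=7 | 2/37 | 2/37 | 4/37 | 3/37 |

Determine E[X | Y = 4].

5

P(Y = 4) = 9/37.
Σ X·P over the event = 3·(3/37) + 5·(3/37) + 7·(3/37) = 45/37.
E[X | Y = 4] = (45/37) / (9/37) = 5.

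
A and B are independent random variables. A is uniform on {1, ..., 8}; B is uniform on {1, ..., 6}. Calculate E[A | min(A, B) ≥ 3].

11/2

P(min(A, B) ≥ 3) = 1/2.
Summing A·P(x,y) over outcomes with min(A, B) ≥ 3 gives 11/4.
E[A | min(A, B) ≥ 3] = (11/4) / (1/2) = 11/2.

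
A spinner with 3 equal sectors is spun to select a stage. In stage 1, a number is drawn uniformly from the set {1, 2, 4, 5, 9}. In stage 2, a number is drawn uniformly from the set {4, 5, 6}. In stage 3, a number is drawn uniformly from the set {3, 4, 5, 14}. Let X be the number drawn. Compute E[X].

E[X | stage 1] = (1+2+4+5+9)/5 = 21/5.
E[X | stage 2] = (4+5+6)/3 = 5.
E[X | stage 3] = (3+4+5+14)/4 = 13/2.
E[X] = (1/3)·(21/5) + (1/3)·(5) + (1/3)·(13/2) = 157/30.

157/30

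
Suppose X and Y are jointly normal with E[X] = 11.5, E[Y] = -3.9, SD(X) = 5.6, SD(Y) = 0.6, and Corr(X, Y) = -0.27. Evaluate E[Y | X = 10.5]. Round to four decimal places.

E[Y | X=x] = μ_Y + ρ(σ_Y/σ_X)(x − μ_X) for jointly normal variables.
E[Y | X=10.5] = -3.9 + (-0.27)·(0.6/5.6)·(10.5 − (11.5)) = -3.9 + (-0.028929)·(-1) = -3.8711.

-3.8711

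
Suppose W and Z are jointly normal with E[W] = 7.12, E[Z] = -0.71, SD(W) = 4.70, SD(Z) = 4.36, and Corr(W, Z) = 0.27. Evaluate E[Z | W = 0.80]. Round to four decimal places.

-2.2930

The regression of Z on W has slope ρ·σ_Z/σ_W and passes through (μ_W, μ_Z).
E[Z | W=0.80] = -0.71 + (0.27)·(4.36/4.70)·(0.80 − (7.12)) = -0.71 + (0.25047)·(-6.32) = -2.2930.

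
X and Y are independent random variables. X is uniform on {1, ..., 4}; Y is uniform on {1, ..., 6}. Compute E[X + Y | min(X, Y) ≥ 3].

Outcomes with min(X, Y) ≥ 3: (3,3), (3,4), (3,5), (3,6), (4,3), (4,4), (4,5), (4,6), each with probability 1/24.
E[X + Y | min(X, Y) ≥ 3] = (6 + 7 + 8 + 9 + 7 + 8 + 9 + 10) / 8 = 8.

8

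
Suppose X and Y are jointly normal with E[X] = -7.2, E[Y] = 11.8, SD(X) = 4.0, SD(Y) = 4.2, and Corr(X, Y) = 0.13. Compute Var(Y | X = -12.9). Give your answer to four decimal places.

Var(Y | X=x) = (1 − ρ²)·σ_Y².
Var(Y | X=-12.9) = (4.2)²·(1 − (0.13)²) = 17.64·0.9831 = 17.3419.

17.3419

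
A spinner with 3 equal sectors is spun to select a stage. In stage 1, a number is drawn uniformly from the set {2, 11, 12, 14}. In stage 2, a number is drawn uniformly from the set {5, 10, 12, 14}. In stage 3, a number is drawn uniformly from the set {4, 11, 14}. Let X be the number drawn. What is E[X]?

89/9

E[X | stage 1] = (2+11+12+14)/4 = 39/4.
E[X | stage 2] = (5+10+12+14)/4 = 41/4.
E[X | stage 3] = (4+11+14)/3 = 29/3.
By the law of total expectation,
E[X] = (1/3)·(39/4) + (1/3)·(41/4) + (1/3)·(29/3) = 89/9.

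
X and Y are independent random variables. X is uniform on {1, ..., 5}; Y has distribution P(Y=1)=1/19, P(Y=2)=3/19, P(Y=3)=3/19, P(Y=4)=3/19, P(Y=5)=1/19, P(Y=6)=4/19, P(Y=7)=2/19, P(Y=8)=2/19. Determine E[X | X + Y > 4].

P(X + Y > 4) = 83/95.
Summing X·P(x,y) over outcomes with X + Y > 4 gives 267/95.
E[X | X + Y > 4] = (267/95) / (83/95) = 267/83.

267/83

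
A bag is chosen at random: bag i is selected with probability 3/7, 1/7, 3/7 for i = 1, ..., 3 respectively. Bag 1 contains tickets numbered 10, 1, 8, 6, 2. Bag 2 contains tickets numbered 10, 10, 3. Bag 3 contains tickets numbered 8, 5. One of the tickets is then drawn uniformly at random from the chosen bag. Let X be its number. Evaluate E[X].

E[X | bag 1] = (10+1+8+6+2)/5 = 27/5.
E[X | bag 2] = (10+10+3)/3 = 23/3.
E[X | bag 3] = (8+5)/2 = 13/2.
By the law of total expectation,
E[X] = (3/7)·(27/5) + (1/7)·(23/3) + (3/7)·(13/2) = 1301/210.

1301/210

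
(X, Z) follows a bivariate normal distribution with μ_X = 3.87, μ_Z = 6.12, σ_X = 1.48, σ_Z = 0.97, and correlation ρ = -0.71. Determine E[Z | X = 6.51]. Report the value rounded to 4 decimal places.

4.8915

For a bivariate normal, E[Z | X=x] = μ_Z + ρ·(σ_Z/σ_X)·(x − μ_X).
E[Z | X=6.51] = 6.12 + (-0.71)·(0.97/1.48)·(6.51 − (3.87)) = 6.12 + (-0.46534)·(2.64) = 4.8915.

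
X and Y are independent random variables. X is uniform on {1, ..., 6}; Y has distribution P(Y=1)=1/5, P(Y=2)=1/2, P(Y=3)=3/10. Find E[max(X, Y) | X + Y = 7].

P(X + Y = 7) = 1/6.
Summing max(X,Y)·P(x,y) over outcomes with X + Y = 7 gives 49/60.
E[max(X, Y) | X + Y = 7] = (49/60) / (1/6) = 49/10.

49/10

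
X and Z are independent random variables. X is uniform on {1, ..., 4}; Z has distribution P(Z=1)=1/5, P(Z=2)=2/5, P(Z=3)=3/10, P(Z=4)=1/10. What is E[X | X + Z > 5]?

46/13

P(X + Z > 5) = 13/40.
Summing X·P(x,y) over outcomes with X + Z > 5 gives 23/20.
E[X | X + Z > 5] = (23/20) / (13/40) = 46/13.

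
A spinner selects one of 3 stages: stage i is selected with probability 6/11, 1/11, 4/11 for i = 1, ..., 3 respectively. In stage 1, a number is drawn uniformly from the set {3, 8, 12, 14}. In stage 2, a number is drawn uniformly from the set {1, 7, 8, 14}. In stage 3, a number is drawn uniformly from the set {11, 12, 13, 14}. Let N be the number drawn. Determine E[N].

113/11

E[N | stage 1] = (3+8+12+14)/4 = 37/4.
E[N | stage 2] = (1+7+8+14)/4 = 15/2.
E[N | stage 3] = (11+12+13+14)/4 = 25/2.
E[N] = (6/11)·(37/4) + (1/11)·(15/2) + (4/11)·(25/2) = 113/11.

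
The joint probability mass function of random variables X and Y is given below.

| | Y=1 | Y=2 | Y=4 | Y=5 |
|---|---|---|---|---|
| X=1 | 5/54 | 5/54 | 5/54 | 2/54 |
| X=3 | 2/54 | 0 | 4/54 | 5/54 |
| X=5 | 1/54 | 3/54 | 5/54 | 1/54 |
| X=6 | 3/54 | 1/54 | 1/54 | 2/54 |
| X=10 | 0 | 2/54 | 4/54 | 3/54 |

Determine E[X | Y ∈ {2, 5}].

P(Y ∈ {2, 5}) = 4/9.
Summing X·P(X=x,Y=y) over the conditioning event gives 55/27.
E[X | Y ∈ {2, 5}] = (55/27) / (4/9) = 55/12.

55/12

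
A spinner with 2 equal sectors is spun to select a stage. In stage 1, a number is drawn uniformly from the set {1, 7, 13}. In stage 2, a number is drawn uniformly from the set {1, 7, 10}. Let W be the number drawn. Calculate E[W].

E[W | stage 1] = (1+7+13)/3 = 7.
E[W | stage 2] = (1+7+10)/3 = 6.
By the law of total expectation,
E[W] = (1/2)·(7) + (1/2)·(6) = 13/2.

13/2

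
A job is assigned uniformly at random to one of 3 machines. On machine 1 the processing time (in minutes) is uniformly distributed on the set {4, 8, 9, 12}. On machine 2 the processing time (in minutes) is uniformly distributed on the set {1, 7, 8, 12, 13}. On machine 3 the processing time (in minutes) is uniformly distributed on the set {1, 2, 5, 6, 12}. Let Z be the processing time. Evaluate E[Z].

E[Z | machine 1] = (4+8+9+12)/4 = 33/4.
E[Z | machine 2] = (1+7+8+12+13)/5 = 41/5.
E[Z | machine 3] = (1+2+5+6+12)/5 = 26/5.
E[Z] = (1/3)·(33/4) + (1/3)·(41/5) + (1/3)·(26/5) = 433/60.

433/60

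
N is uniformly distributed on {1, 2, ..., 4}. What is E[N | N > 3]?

Given N > 3, N is equally likely to be any of {4}.
E[N | N > 3] = (4) / 1 = 4.

4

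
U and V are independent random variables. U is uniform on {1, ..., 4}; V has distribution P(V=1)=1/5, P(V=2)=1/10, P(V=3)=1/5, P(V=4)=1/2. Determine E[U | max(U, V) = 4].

P(max(U, V) = 4) = 5/8.
Summing U·P(x,y) over outcomes with max(U, V) = 4 gives 7/4.
E[U | max(U, V) = 4] = (7/4) / (5/8) = 14/5.

14/5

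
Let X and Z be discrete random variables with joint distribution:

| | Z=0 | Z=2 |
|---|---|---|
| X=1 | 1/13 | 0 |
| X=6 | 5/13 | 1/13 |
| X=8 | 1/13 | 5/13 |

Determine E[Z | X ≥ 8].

P(X ≥ 8) = 6/13.
Summing Z·P(X=x,Z=y) over the conditioning event gives 10/13.
E[Z | X ≥ 8] = (10/13) / (6/13) = 5/3.

5/3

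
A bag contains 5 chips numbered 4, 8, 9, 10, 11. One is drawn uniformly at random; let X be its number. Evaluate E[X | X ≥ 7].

19/2

P(X ≥ 7) = 4/5.
Σ over the event: 8·1/5 + 9·1/5 + 10·1/5 + 11·1/5 = 38/5.
E[X | X ≥ 7] = (38/5) / (4/5) = 19/2.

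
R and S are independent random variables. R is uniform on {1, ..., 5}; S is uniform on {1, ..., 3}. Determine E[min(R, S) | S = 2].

Outcomes with S = 2: (1,2), (2,2), (3,2), (4,2), (5,2), each with probability 1/15.
E[min(R, S) | S = 2] = (1 + 2 + 2 + 2 + 2) / 5 = 9/5.

9/5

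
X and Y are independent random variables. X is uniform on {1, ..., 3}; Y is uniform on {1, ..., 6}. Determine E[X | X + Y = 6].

P(X + Y = 6) = 1/6.
Summing X·P(x,y) over outcomes with X + Y = 6 gives 1/3.
E[X | X + Y = 6] = (1/3) / (1/6) = 2.

2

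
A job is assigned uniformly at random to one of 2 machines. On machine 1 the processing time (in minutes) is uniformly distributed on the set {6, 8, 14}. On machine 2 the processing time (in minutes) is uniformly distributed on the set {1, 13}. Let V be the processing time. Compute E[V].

49/6

E[V | machine 1] = (6+8+14)/3 = 28/3.
E[V | machine 2] = (1+13)/2 = 7.
E[V] = (1/2)·(28/3) + (1/2)·(7) = 49/6.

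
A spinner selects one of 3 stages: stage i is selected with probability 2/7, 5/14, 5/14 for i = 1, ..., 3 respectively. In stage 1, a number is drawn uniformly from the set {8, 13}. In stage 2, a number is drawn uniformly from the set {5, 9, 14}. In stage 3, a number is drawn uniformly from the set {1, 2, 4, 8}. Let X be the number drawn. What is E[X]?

E[X | stage 1] = (8+13)/2 = 21/2.
E[X | stage 2] = (5+9+14)/3 = 28/3.
E[X | stage 3] = (1+2+4+8)/4 = 15/4.
By the law of total expectation,
E[X] = (2/7)·(21/2) + (5/14)·(28/3) + (5/14)·(15/4) = 1289/168.

1289/168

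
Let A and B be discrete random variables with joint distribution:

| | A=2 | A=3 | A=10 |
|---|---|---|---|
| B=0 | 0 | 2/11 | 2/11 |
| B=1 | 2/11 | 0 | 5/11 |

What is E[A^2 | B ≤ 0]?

109/2

P(B ≤ 0) = 4/11.
Σ A^2·P over the event = 9·(2/11) + 100·(2/11) = 218/11.
E[A^2 | B ≤ 0] = (218/11) / (4/11) = 109/2.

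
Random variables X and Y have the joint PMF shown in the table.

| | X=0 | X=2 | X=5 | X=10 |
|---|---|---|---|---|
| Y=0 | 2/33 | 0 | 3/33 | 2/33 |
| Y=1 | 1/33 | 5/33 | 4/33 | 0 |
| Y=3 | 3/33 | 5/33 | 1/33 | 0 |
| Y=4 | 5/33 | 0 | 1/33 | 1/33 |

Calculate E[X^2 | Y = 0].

275/7

P(Y = 0) = 7/33.
Σ X^2·P over the event = 0·(2/33) + 25·(3/33) + 100·(2/33) = 25/3.
E[X^2 | Y = 0] = (25/3) / (7/33) = 275/7.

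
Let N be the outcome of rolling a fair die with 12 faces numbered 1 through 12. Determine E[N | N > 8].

Given N > 8, N is equally likely to be any of {9, 10, 11, 12}.
E[N | N > 8] = (9 + 10 + 11 + 12) / 4 = 21/2.

21/2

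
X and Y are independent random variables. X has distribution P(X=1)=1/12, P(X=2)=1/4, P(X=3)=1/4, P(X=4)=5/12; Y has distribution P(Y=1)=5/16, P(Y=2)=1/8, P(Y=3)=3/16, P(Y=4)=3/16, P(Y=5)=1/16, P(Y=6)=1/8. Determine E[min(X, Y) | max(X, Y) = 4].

P(max(X, Y) = 4) = 43/96.
Summing min(X,Y)·P(x,y) over outcomes with max(X, Y) = 4 gives 33/32.
E[min(X, Y) | max(X, Y) = 4] = (33/32) / (43/96) = 99/43.

99/43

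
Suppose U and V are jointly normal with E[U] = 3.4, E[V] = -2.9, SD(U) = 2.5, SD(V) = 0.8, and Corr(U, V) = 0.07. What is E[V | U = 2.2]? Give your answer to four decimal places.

The regression of V on U has slope ρ·σ_V/σ_U and passes through (μ_U, μ_V).
E[V | U=2.2] = -2.9 + (0.07)·(0.8/2.5)·(2.2 − (3.4)) = -2.9 + (0.0224)·(-1.2) = -2.9269.

-2.9269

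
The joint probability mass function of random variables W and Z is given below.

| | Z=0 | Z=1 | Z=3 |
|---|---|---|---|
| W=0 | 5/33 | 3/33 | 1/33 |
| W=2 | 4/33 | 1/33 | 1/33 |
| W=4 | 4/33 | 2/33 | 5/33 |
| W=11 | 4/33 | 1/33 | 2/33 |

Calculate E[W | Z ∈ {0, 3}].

P(Z ∈ {0, 3}) = 26/33.
Σ W·P over the event = 0·(5/33) + 0·(1/33) + 2·(4/33) + 2·(1/33) + 4·(4/33) + 4·(5/33) + 11·(4/33) + 11·(2/33) = 112/33.
E[W | Z ∈ {0, 3}] = (112/33) / (26/33) = 56/13.

56/13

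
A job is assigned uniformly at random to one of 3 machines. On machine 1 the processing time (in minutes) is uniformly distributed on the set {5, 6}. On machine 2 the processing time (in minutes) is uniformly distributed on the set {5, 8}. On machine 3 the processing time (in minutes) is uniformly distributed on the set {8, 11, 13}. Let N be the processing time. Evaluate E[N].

E[N | machine 1] = (5+6)/2 = 11/2.
E[N | machine 2] = (5+8)/2 = 13/2.
E[N | machine 3] = (8+11+13)/3 = 32/3.
By the law of total expectation,
E[N] = (1/3)·(11/2) + (1/3)·(13/2) + (1/3)·(32/3) = 68/9.

68/9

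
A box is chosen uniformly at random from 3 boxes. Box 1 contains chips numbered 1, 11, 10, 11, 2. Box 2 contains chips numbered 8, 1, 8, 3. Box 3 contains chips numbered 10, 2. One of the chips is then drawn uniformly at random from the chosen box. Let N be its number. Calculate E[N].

6

E[N | box 1] = (1+11+10+11+2)/5 = 7.
E[N | box 2] = (8+1+8+3)/4 = 5.
E[N | box 3] = (10+2)/2 = 6.
By the law of total expectation,
E[N] = (1/3)·(7) + (1/3)·(5) + (1/3)·(6) = 6.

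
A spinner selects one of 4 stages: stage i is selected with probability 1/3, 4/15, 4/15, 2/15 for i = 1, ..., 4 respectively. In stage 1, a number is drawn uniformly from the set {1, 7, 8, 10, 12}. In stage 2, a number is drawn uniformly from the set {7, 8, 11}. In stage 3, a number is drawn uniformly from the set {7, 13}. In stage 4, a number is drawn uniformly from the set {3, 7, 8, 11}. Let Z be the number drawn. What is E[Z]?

E[Z | stage 1] = (1+7+8+10+12)/5 = 38/5.
E[Z | stage 2] = (7+8+11)/3 = 26/3.
E[Z | stage 3] = (7+13)/2 = 10.
E[Z | stage 4] = (3+7+8+11)/4 = 29/4.
E[Z] = (1/3)·(38/5) + (4/15)·(26/3) + (4/15)·(10) + (2/15)·(29/4) = 763/90.

763/90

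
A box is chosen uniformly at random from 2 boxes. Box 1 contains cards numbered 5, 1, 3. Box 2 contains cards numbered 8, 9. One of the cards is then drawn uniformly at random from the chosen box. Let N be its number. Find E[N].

E[N | box 1] = (5+1+3)/3 = 3.
E[N | box 2] = (8+9)/2 = 17/2.
E[N] = (1/2)·(3) + (1/2)·(17/2) = 23/4.

23/4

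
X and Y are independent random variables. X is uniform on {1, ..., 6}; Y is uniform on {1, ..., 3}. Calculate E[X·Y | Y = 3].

21/2

Outcomes with Y = 3: (1,3), (2,3), (3,3), (4,3), (5,3), (6,3), each with probability 1/18.
E[X·Y | Y = 3] = (3 + 6 + 9 + 12 + 15 + 18) / 6 = 21/2.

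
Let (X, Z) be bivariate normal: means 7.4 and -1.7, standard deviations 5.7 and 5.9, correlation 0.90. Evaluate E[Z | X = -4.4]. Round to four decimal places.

-12.6926

E[Z | X=x] = μ_Z + ρ(σ_Z/σ_X)(x − μ_X) for jointly normal variables.
E[Z | X=-4.4] = -1.7 + (0.90)·(5.9/5.7)·(-4.4 − (7.4)) = -1.7 + (0.93158)·(-11.8) = -12.6926.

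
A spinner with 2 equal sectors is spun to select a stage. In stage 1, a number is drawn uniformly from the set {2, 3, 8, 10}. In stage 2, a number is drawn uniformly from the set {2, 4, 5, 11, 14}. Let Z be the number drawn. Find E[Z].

E[Z | stage 1] = (2+3+8+10)/4 = 23/4.
E[Z | stage 2] = (2+4+5+11+14)/5 = 36/5.
By the law of total expectation,
E[Z] = (1/2)·(23/4) + (1/2)·(36/5) = 259/40.

259/40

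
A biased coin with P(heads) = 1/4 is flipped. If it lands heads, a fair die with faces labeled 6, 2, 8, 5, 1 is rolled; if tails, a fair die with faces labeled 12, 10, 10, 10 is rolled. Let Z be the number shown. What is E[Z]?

E[Z | heads] = (6+2+8+5+1)/5 = 22/5.
E[Z | tails] = (12+10+10+10)/4 = 21/2.
E[Z] = (1/4)·(22/5) + (3/4)·(21/2) = 359/40.

359/40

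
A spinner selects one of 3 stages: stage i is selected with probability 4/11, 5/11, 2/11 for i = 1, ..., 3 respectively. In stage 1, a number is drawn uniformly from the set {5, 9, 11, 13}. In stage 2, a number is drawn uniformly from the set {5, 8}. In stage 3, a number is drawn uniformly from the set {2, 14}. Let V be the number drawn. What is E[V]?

173/22

E[V | stage 1] = (5+9+11+13)/4 = 19/2.
E[V | stage 2] = (5+8)/2 = 13/2.
E[V | stage 3] = (2+14)/2 = 8.
E[V] = (4/11)·(19/2) + (5/11)·(13/2) + (2/11)·(8) = 173/22.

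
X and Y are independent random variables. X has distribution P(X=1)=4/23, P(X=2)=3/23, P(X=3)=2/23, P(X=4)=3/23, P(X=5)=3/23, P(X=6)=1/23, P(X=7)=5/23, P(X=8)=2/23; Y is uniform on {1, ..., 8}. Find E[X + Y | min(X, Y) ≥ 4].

12

P(min(X, Y) ≥ 4) = 35/92.
Summing (X+Y)·P(x,y) over outcomes with min(X, Y) ≥ 4 gives 105/23.
E[X + Y | min(X, Y) ≥ 4] = (105/23) / (35/92) = 12.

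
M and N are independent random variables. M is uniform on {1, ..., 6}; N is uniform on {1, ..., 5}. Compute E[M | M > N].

P(M > N) = 1/2.
Summing M·P(x,y) over outcomes with M > N gives 7/3.
E[M | M > N] = (7/3) / (1/2) = 14/3.

14/3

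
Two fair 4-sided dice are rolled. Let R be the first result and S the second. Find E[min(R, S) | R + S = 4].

4/3

P(R + S = 4) = 3/16.
Summing min(R,S)·P(x,y) over outcomes with R + S = 4 gives 1/4.
E[min(R, S) | R + S = 4] = (1/4) / (3/16) = 4/3.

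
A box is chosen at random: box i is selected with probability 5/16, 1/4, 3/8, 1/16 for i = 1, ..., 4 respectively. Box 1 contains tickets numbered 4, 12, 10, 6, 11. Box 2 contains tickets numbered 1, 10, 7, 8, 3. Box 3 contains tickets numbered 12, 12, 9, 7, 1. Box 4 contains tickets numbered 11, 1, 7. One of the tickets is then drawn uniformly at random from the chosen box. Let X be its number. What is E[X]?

913/120

E[X | box 1] = (4+12+10+6+11)/5 = 43/5.
E[X | box 2] = (1+10+7+8+3)/5 = 29/5.
E[X | box 3] = (12+12+9+7+1)/5 = 41/5.
E[X | box 4] = (11+1+7)/3 = 19/3.
By the law of total expectation,
E[X] = (5/16)·(43/5) + (1/4)·(29/5) + (3/8)·(41/5) + (1/16)·(19/3) = 913/120.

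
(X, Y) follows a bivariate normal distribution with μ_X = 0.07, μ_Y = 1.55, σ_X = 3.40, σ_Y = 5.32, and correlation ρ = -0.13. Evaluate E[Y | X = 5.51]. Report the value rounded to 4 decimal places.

E[Y | X=x] = μ_Y + ρ(σ_Y/σ_X)(x − μ_X) for jointly normal variables.
E[Y | X=5.51] = 1.55 + (-0.13)·(5.32/3.40)·(5.51 − (0.07)) = 1.55 + (-0.20341)·(5.44) = 0.4434.

0.4434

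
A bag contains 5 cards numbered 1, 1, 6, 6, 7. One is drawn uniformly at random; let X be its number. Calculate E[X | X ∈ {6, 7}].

19/3

P(X ∈ {6, 7}) = 3/5.
Σ over the event: 6·2/5 + 7·1/5 = 19/5.
E[X | X ∈ {6, 7}] = (19/5) / (3/5) = 19/3.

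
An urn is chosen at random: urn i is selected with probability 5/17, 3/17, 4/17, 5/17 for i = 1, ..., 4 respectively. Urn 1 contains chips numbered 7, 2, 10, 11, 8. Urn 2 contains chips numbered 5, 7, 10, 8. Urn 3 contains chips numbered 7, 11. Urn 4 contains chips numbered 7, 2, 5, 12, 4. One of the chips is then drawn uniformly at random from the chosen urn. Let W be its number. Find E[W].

253/34

E[W | urn 1] = (7+2+10+11+8)/5 = 38/5.
E[W | urn 2] = (5+7+10+8)/4 = 15/2.
E[W | urn 3] = (7+11)/2 = 9.
E[W | urn 4] = (7+2+5+12+4)/5 = 6.
E[W] = (5/17)·(38/5) + (3/17)·(15/2) + (4/17)·(9) + (5/17)·(6) = 253/34.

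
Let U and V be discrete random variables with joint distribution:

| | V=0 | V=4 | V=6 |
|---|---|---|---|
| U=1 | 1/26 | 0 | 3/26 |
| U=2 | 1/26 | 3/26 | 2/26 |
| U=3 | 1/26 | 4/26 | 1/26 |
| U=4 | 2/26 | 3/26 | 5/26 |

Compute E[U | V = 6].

P(V = 6) = 11/26.
Summing U·P(U=x,V=y) over the conditioning event gives 15/13.
E[U | V = 6] = (15/13) / (11/26) = 30/11.

30/11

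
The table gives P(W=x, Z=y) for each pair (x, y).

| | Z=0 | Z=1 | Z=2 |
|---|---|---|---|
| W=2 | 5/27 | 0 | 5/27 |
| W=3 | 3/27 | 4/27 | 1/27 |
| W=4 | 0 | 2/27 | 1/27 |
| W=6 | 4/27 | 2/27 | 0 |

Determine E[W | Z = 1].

P(Z = 1) = 8/27.
Σ W·P over the event = 3·(4/27) + 4·(2/27) + 6·(2/27) = 32/27.
E[W | Z = 1] = (32/27) / (8/27) = 4.

4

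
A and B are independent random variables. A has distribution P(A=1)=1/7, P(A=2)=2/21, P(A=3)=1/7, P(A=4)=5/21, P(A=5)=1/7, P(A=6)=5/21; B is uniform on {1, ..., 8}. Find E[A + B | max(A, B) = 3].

P(max(A, B) = 3) = 1/12.
Summing (A+B)·P(x,y) over outcomes with max(A, B) = 3 gives 67/168.
E[A + B | max(A, B) = 3] = (67/168) / (1/12) = 67/14.

67/14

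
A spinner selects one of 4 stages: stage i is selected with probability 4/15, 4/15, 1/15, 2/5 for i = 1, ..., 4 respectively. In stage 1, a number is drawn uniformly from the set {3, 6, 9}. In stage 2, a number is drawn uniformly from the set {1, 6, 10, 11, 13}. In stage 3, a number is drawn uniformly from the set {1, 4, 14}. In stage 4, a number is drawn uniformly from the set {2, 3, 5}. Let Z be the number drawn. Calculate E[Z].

E[Z | stage 1] = (3+6+9)/3 = 6.
E[Z | stage 2] = (1+6+10+11+13)/5 = 41/5.
E[Z | stage 3] = (1+4+14)/3 = 19/3.
E[Z | stage 4] = (2+3+5)/3 = 10/3.
E[Z] = (4/15)·(6) + (4/15)·(41/5) + (1/15)·(19/3) + (2/5)·(10/3) = 1247/225.

1247/225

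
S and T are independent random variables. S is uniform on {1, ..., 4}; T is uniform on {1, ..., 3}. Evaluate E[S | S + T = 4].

2

Outcomes with S + T = 4: (1,3), (2,2), (3,1), each with probability 1/12.
E[S | S + T = 4] = (1 + 2 + 3) / 3 = 2.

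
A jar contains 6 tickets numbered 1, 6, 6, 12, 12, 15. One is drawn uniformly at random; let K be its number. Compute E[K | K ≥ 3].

P(K ≥ 3) = 5/6.
Σ over the event: 6·1/3 + 12·1/3 + 15·1/6 = 17/2.
E[K | K ≥ 3] = (17/2) / (5/6) = 51/5.

51/5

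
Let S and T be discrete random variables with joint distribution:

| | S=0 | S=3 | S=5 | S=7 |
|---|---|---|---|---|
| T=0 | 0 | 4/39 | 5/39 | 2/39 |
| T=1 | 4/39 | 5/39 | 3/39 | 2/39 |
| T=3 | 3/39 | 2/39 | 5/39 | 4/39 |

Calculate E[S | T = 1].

22/7

P(T = 1) = 14/39.
Summing S·P(S=x,T=y) over the conditioning event gives 44/39.
E[S | T = 1] = (44/39) / (14/39) = 22/7.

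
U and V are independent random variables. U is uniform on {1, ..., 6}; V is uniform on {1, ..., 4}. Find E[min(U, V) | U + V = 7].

Outcomes with U + V = 7: (3,4), (4,3), (5,2), (6,1), each with probability 1/24.
E[min(U, V) | U + V = 7] = (3 + 3 + 2 + 1) / 4 = 9/4.

9/4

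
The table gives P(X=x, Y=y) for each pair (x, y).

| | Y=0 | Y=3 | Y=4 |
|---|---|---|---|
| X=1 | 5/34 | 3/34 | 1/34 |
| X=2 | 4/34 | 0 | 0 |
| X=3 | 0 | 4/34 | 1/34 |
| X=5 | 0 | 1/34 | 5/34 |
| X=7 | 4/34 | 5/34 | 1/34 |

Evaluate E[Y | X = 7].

P(X = 7) = 5/17.
Σ Y·P over the event = 0·(4/34) + 3·(5/34) + 4·(1/34) = 19/34.
E[Y | X = 7] = (19/34) / (5/17) = 19/10.

19/10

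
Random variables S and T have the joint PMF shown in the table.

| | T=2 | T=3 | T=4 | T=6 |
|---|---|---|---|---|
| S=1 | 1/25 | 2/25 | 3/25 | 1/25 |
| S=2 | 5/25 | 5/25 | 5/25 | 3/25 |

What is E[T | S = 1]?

26/7

P(S = 1) = 7/25.
Σ T·P over the event = 2·(1/25) + 3·(2/25) + 4·(3/25) + 6·(1/25) = 26/25.
E[T | S = 1] = (26/25) / (7/25) = 26/7.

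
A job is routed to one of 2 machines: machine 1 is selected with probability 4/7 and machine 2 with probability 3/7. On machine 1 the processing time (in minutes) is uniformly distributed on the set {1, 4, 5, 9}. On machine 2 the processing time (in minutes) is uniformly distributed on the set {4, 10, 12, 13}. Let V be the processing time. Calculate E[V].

193/28

E[V | machine 1] = (1+4+5+9)/4 = 19/4.
E[V | machine 2] = (4+10+12+13)/4 = 39/4.
By the law of total expectation,
E[V] = (4/7)·(19/4) + (3/7)·(39/4) = 193/28.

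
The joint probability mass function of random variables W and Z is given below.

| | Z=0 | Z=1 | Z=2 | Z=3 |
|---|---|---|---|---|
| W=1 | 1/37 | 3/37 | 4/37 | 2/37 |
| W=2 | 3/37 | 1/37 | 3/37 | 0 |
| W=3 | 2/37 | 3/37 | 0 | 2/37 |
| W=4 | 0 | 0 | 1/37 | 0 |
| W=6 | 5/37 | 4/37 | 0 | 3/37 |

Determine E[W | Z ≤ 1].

P(Z ≤ 1) = 22/37.
Σ W·P over the event = 1·(1/37) + 1·(3/37) + 2·(3/37) + 2·(1/37) + 3·(2/37) + 3·(3/37) + 6·(5/37) + 6·(4/37) = 81/37.
E[W | Z ≤ 1] = (81/37) / (22/37) = 81/22.

81/22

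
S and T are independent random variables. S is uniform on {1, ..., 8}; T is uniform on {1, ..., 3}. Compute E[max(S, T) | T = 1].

Outcomes with T = 1: (1,1), (2,1), (3,1), (4,1), (5,1), (6,1), (7,1), (8,1), each with probability 1/24.
E[max(S, T) | T = 1] = (1 + 2 + 3 + 4 + 5 + 6 + 7 + 8) / 8 = 9/2.

9/2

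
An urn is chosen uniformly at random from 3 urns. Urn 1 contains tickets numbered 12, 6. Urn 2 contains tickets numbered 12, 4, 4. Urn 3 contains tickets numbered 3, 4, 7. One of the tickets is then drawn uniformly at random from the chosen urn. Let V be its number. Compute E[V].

61/9

E[V | urn 1] = (12+6)/2 = 9.
E[V | urn 2] = (12+4+4)/3 = 20/3.
E[V | urn 3] = (3+4+7)/3 = 14/3.
E[V] = (1/3)·(9) + (1/3)·(20/3) + (1/3)·(14/3) = 61/9.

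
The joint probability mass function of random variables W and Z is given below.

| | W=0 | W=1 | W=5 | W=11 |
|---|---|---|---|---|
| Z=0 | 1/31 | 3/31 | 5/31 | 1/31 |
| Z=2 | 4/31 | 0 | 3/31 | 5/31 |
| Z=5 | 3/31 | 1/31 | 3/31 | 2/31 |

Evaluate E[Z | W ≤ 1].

P(W ≤ 1) = 12/31.
Σ Z·P over the event = 0·(1/31) + 2·(4/31) + 5·(3/31) + 0·(3/31) + 5·(1/31) = 28/31.
E[Z | W ≤ 1] = (28/31) / (12/31) = 7/3.

7/3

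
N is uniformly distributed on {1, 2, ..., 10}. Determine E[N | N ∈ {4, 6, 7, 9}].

P(N ∈ {4, 6, 7, 9}) = 2/5.
Σ over the event: 4·1/10 + 6·1/10 + 7·1/10 + 9·1/10 = 13/5.
E[N | N ∈ {4, 6, 7, 9}] = (13/5) / (2/5) = 13/2.

13/2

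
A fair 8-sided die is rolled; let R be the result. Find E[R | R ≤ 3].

Given R ≤ 3, R is equally likely to be any of {1, 2, 3}.
E[R | R ≤ 3] = (1 + 2 + 3) / 3 = 2.

2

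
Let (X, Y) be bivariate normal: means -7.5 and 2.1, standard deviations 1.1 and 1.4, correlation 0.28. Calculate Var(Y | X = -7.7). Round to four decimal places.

The conditional variance in a bivariate normal is σ_Y²(1 − ρ²), independent of x.
Var(Y | X=-7.7) = (1.4)²·(1 − (0.28)²) = 1.96·0.9216 = 1.8063.

1.8063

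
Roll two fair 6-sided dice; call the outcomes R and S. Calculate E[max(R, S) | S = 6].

6

Outcomes with S = 6: (1,6), (2,6), (3,6), (4,6), (5,6), (6,6), each with probability 1/36.
E[max(R, S) | S = 6] = (6 + 6 + 6 + 6 + 6 + 6) / 6 = 6.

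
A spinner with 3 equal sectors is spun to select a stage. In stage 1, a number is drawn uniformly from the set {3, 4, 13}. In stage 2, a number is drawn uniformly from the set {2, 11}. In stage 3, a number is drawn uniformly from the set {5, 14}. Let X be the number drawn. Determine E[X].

E[X | stage 1] = (3+4+13)/3 = 20/3.
E[X | stage 2] = (2+11)/2 = 13/2.
E[X | stage 3] = (5+14)/2 = 19/2.
E[X] = (1/3)·(20/3) + (1/3)·(13/2) + (1/3)·(19/2) = 68/9.

68/9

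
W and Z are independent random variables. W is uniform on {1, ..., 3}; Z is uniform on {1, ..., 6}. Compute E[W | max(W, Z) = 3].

Outcomes with max(W, Z) = 3: (1,3), (2,3), (3,1), (3,2), (3,3), each with probability 1/18.
E[W | max(W, Z) = 3] = (1 + 2 + 3 + 3 + 3) / 5 = 12/5.

12/5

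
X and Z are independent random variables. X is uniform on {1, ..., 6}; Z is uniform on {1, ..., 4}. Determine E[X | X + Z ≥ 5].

P(X + Z ≥ 5) = 3/4.
Summing X·P(x,y) over outcomes with X + Z ≥ 5 gives 37/12.
E[X | X + Z ≥ 5] = (37/12) / (3/4) = 37/9.

37/9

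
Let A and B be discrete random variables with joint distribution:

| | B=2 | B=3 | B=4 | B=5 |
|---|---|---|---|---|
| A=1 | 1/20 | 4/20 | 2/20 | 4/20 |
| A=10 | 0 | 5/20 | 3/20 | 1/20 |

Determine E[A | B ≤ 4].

29/5

P(B ≤ 4) = 3/4.
Σ A·P over the event = 1·(1/20) + 1·(4/20) + 1·(2/20) + 10·(5/20) + 10·(3/20) = 87/20.
E[A | B ≤ 4] = (87/20) / (3/4) = 29/5.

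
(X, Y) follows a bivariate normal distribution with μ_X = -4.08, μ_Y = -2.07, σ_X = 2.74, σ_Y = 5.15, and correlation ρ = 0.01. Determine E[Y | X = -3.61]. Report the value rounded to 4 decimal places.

For a bivariate normal, E[Y | X=x] = μ_Y + ρ·(σ_Y/σ_X)·(x − μ_X).
E[Y | X=-3.61] = -2.07 + (0.01)·(5.15/2.74)·(-3.61 − (-4.08)) = -2.07 + (0.018796)·(0.47) = -2.0612.

-2.0612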